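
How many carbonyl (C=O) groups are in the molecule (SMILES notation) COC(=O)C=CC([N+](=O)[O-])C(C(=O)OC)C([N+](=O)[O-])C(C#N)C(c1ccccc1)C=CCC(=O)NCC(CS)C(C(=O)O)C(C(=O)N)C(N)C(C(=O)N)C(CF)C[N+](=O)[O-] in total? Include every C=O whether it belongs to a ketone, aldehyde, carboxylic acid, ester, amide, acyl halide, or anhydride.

CH3OOC: ester, 1 C=O (running total 1).
CH(COOCH3): ester, 1 C=O (running total 2).
CH2CONHCH2: amide, 1 C=O (running total 3).
CH(COOH): carboxylic acid, 1 C=O (running total 4).
CH(CONH2): amide, 1 C=O (running total 5).
CH(CONH2): amide, 1 C=O (running total 6).

6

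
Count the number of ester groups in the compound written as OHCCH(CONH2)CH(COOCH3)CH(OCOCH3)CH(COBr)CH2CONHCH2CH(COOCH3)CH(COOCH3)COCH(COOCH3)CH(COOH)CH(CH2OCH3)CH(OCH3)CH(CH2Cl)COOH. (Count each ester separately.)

terminal –CHO: carbonyl C bonded to H and C → aldehyde.
pendant –CONH2: carbonyl C bonded to C and N → amide.
pendant –COOCH3: carbonyl C bonded to C and –OCH3 → ester.
pendant –OC(=O)CH3: an acyloxy group → ester.
pendant –C(=O)X: carbonyl C bonded to C and halogen → acyl halide.
–C(=O)–N– linkage → amide (the N is not an amine).
pendant –COOCH3: carbonyl C bonded to C and –OCH3 → ester.
pendant –COOCH3: carbonyl C bonded to C and –OCH3 → ester.
–C(=O)– with carbon on both sides → ketone.
pendant –COOCH3: carbonyl C bonded to C and –OCH3 → ester.
pendant –COOH: carbonyl C bonded to C and –OH → carboxylic acid.
pendant –CH2OCH3: C–O–C linkage → ether.
pendant –OCH3: C–O–C with sp³ C, no adjacent C=O → ether.
pendant –CH2X: halogen on sp³ carbon → alkyl halide.
–COOH: carbonyl C bonded to –OH and C → carboxylic acid (the –OH is not a separate alcohol).
Ester appears at: CH(COOCH3), CH(OCOCH3), CH(COOCH3), CH(COOCH3), CH(COOCH3) → 5.

5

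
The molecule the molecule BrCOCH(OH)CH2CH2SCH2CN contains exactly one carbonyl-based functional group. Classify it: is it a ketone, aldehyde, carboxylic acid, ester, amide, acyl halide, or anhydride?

acyl halide

The carbonyl is in the BrCO segment: –C(=O)Br: carbonyl C bonded to C and to a halogen → acyl halide (not alkyl halide).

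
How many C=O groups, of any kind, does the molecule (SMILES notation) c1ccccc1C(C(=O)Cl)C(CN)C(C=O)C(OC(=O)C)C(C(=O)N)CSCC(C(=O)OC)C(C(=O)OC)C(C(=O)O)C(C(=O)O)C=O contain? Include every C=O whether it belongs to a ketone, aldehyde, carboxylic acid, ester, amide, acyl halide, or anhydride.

CH(COCl): acyl halide, 1 C=O (running total 1).
CH(CHO): aldehyde, 1 C=O (running total 2).
CH(OCOCH3): ester, 1 C=O (running total 3).
CH(CONH2): amide, 1 C=O (running total 4).
CH(COOCH3): ester, 1 C=O (running total 5).
CH(COOCH3): ester, 1 C=O (running total 6).
CH(COOH): carboxylic acid, 1 C=O (running total 7).
CH(COOH): carboxylic acid, 1 C=O (running total 8).
CHO: aldehyde, 1 C=O (running total 9).

9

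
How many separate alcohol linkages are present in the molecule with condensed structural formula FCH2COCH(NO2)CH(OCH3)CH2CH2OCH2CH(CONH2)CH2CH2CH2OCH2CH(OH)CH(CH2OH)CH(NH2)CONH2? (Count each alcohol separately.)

2

halogen on an sp³ carbon → alkyl halide.
–C(=O)– with carbon on both sides → ketone.
–NO2 on an sp³ carbon → nitro (the N=O is not a carbonyl).
pendant –OCH3: C–O–C with sp³ C, no adjacent C=O → ether.
C–O–C with sp³ carbons on both sides and no adjacent C=O → ether.
pendant –CONH2: carbonyl C bonded to C and N → amide.
C–O–C with sp³ carbons on both sides and no adjacent C=O → ether.
–OH on an sp³ carbon → alcohol (secondary).
pendant –CH2OH on an sp³ backbone C → alcohol.
–NH2 on an sp³ carbon with no adjacent C=O → amine.
–C(=O)NH2: carbonyl C bonded to C and to N → amide (the N is not a separate amine).
Alcohol appears at: CH(OH), CH(CH2OH) → 2.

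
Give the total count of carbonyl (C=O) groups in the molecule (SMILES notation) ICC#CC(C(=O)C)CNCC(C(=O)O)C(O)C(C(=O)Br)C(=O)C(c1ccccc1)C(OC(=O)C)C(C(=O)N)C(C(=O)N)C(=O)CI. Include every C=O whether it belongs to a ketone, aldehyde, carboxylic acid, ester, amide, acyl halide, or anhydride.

CH(COCH3): ketone, 1 C=O (running total 1).
CH(COOH): carboxylic acid, 1 C=O (running total 2).
CH(COBr): acyl halide, 1 C=O (running total 3).
CO: ketone, 1 C=O (running total 4).
CH(OCOCH3): ester, 1 C=O (running total 5).
CH(CONH2): amide, 1 C=O (running total 6).
CH(CONH2): amide, 1 C=O (running total 7).
CO: ketone, 1 C=O (running total 8).

8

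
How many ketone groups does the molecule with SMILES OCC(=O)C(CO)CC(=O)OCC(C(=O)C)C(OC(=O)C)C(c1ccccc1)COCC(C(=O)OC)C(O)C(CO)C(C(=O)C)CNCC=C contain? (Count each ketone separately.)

Reading the structure from left to right:
  HOCH2: HO– on an sp³ carbon → alcohol.
  CO: –C(=O)– with carbon on both sides → ketone.
  CH(CH2OH): pendant –CH2OH on an sp³ backbone C → alcohol.
  CH2COOCH2: –C(=O)–O–C with C on the carbonyl side → ester.
  CH(COCH3): pendant –COCH3: carbonyl C bonded to two carbons → ketone.
  CH(OCOCH3): pendant –OC(=O)CH3: an acyloxy group → ester.
  CH(C6H5): pendant –C6H5: benzene ring → arene.
  CH2OCH2: C–O–C with sp³ carbons on both sides and no adjacent C=O → ether.
  CH(COOCH3): pendant –COOCH3: carbonyl C bonded to C and –OCH3 → ester.
  CH(OH): –OH on an sp³ carbon → alcohol (secondary).
  CH(CH2OH): pendant –CH2OH on an sp³ backbone C → alcohol.
  CH(COCH3): pendant –COCH3: carbonyl C bonded to two carbons → ketone.
  CH2NHCH2: C–N–C with sp³ carbons and no adjacent C=O → amine (secondary).
  CH=CH2: C=C double bond → alkene.
Ketone appears at: CO, CH(COCH3), CH(COCH3) → 3.

3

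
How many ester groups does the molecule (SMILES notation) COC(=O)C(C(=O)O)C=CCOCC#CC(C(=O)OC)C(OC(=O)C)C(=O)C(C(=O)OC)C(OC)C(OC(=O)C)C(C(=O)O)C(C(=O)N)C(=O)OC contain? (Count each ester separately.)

CH3O–C(=O)–: carbonyl C bonded to C and to –OCH3 → ester (not ketone + ether).
pendant –COOH: carbonyl C bonded to C and –OH → carboxylic acid.
C=C double bond → alkene.
C–O–C with sp³ carbons on both sides and no adjacent C=O → ether.
C≡C triple bond → alkyne.
pendant –COOCH3: carbonyl C bonded to C and –OCH3 → ester.
pendant –OC(=O)CH3: an acyloxy group → ester.
–C(=O)– with carbon on both sides → ketone.
pendant –COOCH3: carbonyl C bonded to C and –OCH3 → ester.
pendant –OCH3: C–O–C with sp³ C, no adjacent C=O → ether.
pendant –OC(=O)CH3: an acyloxy group → ester.
pendant –COOH: carbonyl C bonded to C and –OH → carboxylic acid.
pendant –CONH2: carbonyl C bonded to C and N → amide.
–C(=O)OCH3: carbonyl C bonded to C and to –OCH3 → ester (not ketone + ether).
Ester appears at: CH3OOC, CH(COOCH3), CH(OCOCH3), CH(COOCH3), CH(OCOCH3), COOCH3 → 6.

6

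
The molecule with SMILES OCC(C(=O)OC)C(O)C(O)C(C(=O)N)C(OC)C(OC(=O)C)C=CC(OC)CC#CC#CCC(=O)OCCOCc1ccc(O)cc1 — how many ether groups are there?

Reading the structure from left to right:
  HOCH2: HO– on an sp³ carbon → alcohol.
  CH(COOCH3): pendant –COOCH3: carbonyl C bonded to C and –OCH3 → ester.
  CH(OH): –OH on an sp³ carbon → alcohol (secondary).
  CH(OH): –OH on an sp³ carbon → alcohol (secondary).
  CH(CONH2): pendant –CONH2: carbonyl C bonded to C and N → amide.
  CH(OCH3): pendant –OCH3: C–O–C with sp³ C, no adjacent C=O → ether.
  CH(OCOCH3): pendant –OC(=O)CH3: an acyloxy group → ester.
  CH=CH: C=C double bond → alkene.
  CH(OCH3): pendant –OCH3: C–O–C with sp³ C, no adjacent C=O → ether.
  C≡C: C≡C triple bond → alkyne.
  C≡C: C≡C triple bond → alkyne.
  CH2COOCH2: –C(=O)–O–C with C on the carbonyl side → ester.
  CH2OCH2: C–O–C with sp³ carbons on both sides and no adjacent C=O → ether.
  C6H4OH: –OH attached directly to an aromatic ring → phenol (not alcohol); the ring itself is an arene.
Ether appears at: CH(OCH3), CH(OCH3), CH2OCH2 → 3.

3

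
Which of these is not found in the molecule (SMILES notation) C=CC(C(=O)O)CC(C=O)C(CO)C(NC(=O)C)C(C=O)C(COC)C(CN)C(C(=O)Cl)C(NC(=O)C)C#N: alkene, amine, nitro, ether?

nitro

amine: present (CH(CH2NH2) — pendant –CH2NH2: N on sp³ C, no adjacent C=O → amine).
alkene: present (CH2=CH — C=C double bond → alkene).
ether: present (CH(CH2OCH3) — pendant –CH2OCH3: C–O–C linkage → ether).
nitro: no segment matches this pattern.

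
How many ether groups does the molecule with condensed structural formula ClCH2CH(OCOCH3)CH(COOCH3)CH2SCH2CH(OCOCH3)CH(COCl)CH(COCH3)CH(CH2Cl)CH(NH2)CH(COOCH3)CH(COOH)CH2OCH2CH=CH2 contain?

1

Working along the chain:
  ClCH2: halogen on an sp³ carbon → alkyl halide.
  CH(OCOCH3): pendant –OC(=O)CH3: an acyloxy group → ester.
  CH(COOCH3): pendant –COOCH3: carbonyl C bonded to C and –OCH3 → ester.
  CH2SCH2: C–S–C linkage → sulfide (thioether).
  CH(OCOCH3): pendant –OC(=O)CH3: an acyloxy group → ester.
  CH(COCl): pendant –C(=O)X: carbonyl C bonded to C and halogen → acyl halide.
  CH(COCH3): pendant –COCH3: carbonyl C bonded to two carbons → ketone.
  CH(CH2Cl): pendant –CH2X: halogen on sp³ carbon → alkyl halide.
  CH(NH2): –NH2 on an sp³ carbon with no adjacent C=O → amine.
  CH(COOCH3): pendant –COOCH3: carbonyl C bonded to C and –OCH3 → ester.
  CH(COOH): pendant –COOH: carbonyl C bonded to C and –OH → carboxylic acid.
  CH2OCH2: C–O–C with sp³ carbons on both sides and no adjacent C=O → ether.
  CH=CH2: C=C double bond → alkene.
Ether appears at: CH2OCH2 → 1.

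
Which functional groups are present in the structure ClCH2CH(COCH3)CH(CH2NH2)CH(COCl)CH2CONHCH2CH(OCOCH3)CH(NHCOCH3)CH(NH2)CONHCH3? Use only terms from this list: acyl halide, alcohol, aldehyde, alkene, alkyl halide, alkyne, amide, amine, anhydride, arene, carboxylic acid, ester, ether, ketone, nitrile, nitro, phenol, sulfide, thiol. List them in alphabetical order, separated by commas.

halogen on an sp³ carbon → alkyl halide.
pendant –COCH3: carbonyl C bonded to two carbons → ketone.
pendant –CH2NH2: N on sp³ C, no adjacent C=O → amine.
pendant –C(=O)X: carbonyl C bonded to C and halogen → acyl halide.
–C(=O)–N– linkage → amide (the N is not an amine).
pendant –OC(=O)CH3: an acyloxy group → ester.
pendant –NHC(=O)CH3: N bonded to a carbonyl → amide (not amine).
–NH2 on an sp³ carbon with no adjacent C=O → amine.
–C(=O)NHCH3: carbonyl C bonded to C and to N → amide (the N is not an amine).

acyl halide, alkyl halide, amide, amine, ester, ketone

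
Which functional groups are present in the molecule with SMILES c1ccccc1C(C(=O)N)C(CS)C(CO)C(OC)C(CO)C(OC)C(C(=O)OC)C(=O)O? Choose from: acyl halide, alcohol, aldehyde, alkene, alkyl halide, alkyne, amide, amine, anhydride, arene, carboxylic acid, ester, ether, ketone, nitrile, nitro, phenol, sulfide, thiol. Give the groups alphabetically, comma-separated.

C6H5– phenyl ring → arene.
pendant –CONH2: carbonyl C bonded to C and N → amide.
pendant –CH2SH → thiol.
pendant –CH2OH on an sp³ backbone C → alcohol.
pendant –OCH3: C–O–C with sp³ C, no adjacent C=O → ether.
pendant –CH2OH on an sp³ backbone C → alcohol.
pendant –OCH3: C–O–C with sp³ C, no adjacent C=O → ether.
pendant –COOCH3: carbonyl C bonded to C and –OCH3 → ester.
–COOH: carbonyl C bonded to –OH and C → carboxylic acid (the –OH is not a separate alcohol).

alcohol, amide, arene, carboxylic acid, ester, ether, thiol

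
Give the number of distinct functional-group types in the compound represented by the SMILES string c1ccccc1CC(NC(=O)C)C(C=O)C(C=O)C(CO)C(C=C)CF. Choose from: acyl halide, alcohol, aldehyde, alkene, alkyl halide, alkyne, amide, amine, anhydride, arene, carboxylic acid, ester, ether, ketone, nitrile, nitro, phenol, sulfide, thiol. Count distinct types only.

6

Taking each segment in turn:
  C6H5: C6H5– phenyl ring → arene.
  CH(NHCOCH3): pendant –NHC(=O)CH3: N bonded to a carbonyl → amide (not amine).
  CH(CHO): pendant –CHO: carbonyl C bonded to C and H → aldehyde.
  CH(CHO): pendant –CHO: carbonyl C bonded to C and H → aldehyde.
  CH(CH2OH): pendant –CH2OH on an sp³ backbone C → alcohol.
  CH(CH=CH2): pendant –CH=CH2: C=C double bond → alkene.
  CH2F: halogen on an sp³ carbon → alkyl halide.
Distinct types present: alcohol, aldehyde, alkene, alkyl halide, amide, arene.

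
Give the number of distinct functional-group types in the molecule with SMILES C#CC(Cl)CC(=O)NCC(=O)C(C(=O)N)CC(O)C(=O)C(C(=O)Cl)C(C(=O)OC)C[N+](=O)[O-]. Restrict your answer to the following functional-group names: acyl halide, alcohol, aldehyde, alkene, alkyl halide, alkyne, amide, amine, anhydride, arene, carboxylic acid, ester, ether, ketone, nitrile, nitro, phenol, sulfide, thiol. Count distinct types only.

8

Reading the structure from left to right:
  HC≡C: C≡C triple bond → alkyne.
  CH(Cl): halogen on an sp³ carbon → alkyl halide.
  CH2CONHCH2: –C(=O)–N– linkage → amide (the N is not an amine).
  CO: –C(=O)– with carbon on both sides → ketone.
  CH(CONH2): pendant –CONH2: carbonyl C bonded to C and N → amide.
  CH(OH): –OH on an sp³ carbon → alcohol (secondary).
  CO: –C(=O)– with carbon on both sides → ketone.
  CH(COCl): pendant –C(=O)X: carbonyl C bonded to C and halogen → acyl halide.
  CH(COOCH3): pendant –COOCH3: carbonyl C bonded to C and –OCH3 → ester.
  CH2NO2: –NO2 on carbon → nitro group.
Distinct types present: acyl halide, alcohol, alkyl halide, alkyne, amide, ester, ketone, nitro.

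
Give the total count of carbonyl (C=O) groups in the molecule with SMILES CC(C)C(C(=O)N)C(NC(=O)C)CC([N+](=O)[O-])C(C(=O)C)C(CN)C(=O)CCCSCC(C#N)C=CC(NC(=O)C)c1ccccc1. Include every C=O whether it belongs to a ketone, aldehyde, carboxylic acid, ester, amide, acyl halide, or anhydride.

CH(CONH2): amide, 1 C=O (running total 1).
CH(NHCOCH3): amide, 1 C=O (running total 2).
CH(COCH3): ketone, 1 C=O (running total 3).
CO: ketone, 1 C=O (running total 4).
CH(NHCOCH3): amide, 1 C=O (running total 5).

5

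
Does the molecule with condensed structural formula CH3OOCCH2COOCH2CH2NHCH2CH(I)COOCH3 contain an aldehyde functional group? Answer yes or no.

no

Taking each segment in turn:
  CH3OOC: CH3O–C(=O)–: carbonyl C bonded to C and to –OCH3 → ester (not ketone + ether).
  CH2COOCH2: –C(=O)–O–C with C on the carbonyl side → ester.
  CH2NHCH2: C–N–C with sp³ carbons and no adjacent C=O → amine (secondary).
  CH(I): halogen on an sp³ carbon → alkyl halide.
  COOCH3: –C(=O)OCH3: carbonyl C bonded to C and to –OCH3 → ester (not ketone + ether).
The groups actually present are: alkyl halide, amine, ester.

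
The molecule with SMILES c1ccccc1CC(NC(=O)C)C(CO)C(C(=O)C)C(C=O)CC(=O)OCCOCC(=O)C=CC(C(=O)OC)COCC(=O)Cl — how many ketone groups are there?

C6H5– phenyl ring → arene.
pendant –NHC(=O)CH3: N bonded to a carbonyl → amide (not amine).
pendant –CH2OH on an sp³ backbone C → alcohol.
pendant –COCH3: carbonyl C bonded to two carbons → ketone.
pendant –CHO: carbonyl C bonded to C and H → aldehyde.
–C(=O)–O–C with C on the carbonyl side → ester.
C–O–C with sp³ carbons on both sides and no adjacent C=O → ether.
–C(=O)– with carbon on both sides → ketone.
C=C double bond → alkene.
pendant –COOCH3: carbonyl C bonded to C and –OCH3 → ester.
C–O–C with sp³ carbons on both sides and no adjacent C=O → ether.
–C(=O)Cl: carbonyl C bonded to C and to a halogen → acyl halide (not alkyl halide).
Ketone appears at: CH(COCH3), CO → 2.

2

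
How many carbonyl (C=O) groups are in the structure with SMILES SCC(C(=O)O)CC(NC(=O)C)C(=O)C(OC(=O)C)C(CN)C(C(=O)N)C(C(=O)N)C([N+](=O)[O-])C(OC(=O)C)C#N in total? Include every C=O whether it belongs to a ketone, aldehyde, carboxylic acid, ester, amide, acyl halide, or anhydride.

7

CH(COOH): carboxylic acid, 1 C=O (running total 1).
CH(NHCOCH3): amide, 1 C=O (running total 2).
CO: ketone, 1 C=O (running total 3).
CH(OCOCH3): ester, 1 C=O (running total 4).
CH(CONH2): amide, 1 C=O (running total 5).
CH(CONH2): amide, 1 C=O (running total 6).
CH(OCOCH3): ester, 1 C=O (running total 7).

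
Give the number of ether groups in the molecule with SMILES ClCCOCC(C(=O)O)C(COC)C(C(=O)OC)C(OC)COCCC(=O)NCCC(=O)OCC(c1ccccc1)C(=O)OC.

Taking each segment in turn:
  ClCH2: halogen on an sp³ carbon → alkyl halide.
  CH2OCH2: C–O–C with sp³ carbons on both sides and no adjacent C=O → ether.
  CH(COOH): pendant –COOH: carbonyl C bonded to C and –OH → carboxylic acid.
  CH(CH2OCH3): pendant –CH2OCH3: C–O–C linkage → ether.
  CH(COOCH3): pendant –COOCH3: carbonyl C bonded to C and –OCH3 → ester.
  CH(OCH3): pendant –OCH3: C–O–C with sp³ C, no adjacent C=O → ether.
  CH2OCH2: C–O–C with sp³ carbons on both sides and no adjacent C=O → ether.
  CH2CONHCH2: –C(=O)–N– linkage → amide (the N is not an amine).
  CH2COOCH2: –C(=O)–O–C with C on the carbonyl side → ester.
  CH(C6H5): pendant –C6H5: benzene ring → arene.
  COOCH3: –C(=O)OCH3: carbonyl C bonded to C and to –OCH3 → ester (not ketone + ether).
Ether appears at: CH2OCH2, CH(CH2OCH3), CH(OCH3), CH2OCH2 → 4.

4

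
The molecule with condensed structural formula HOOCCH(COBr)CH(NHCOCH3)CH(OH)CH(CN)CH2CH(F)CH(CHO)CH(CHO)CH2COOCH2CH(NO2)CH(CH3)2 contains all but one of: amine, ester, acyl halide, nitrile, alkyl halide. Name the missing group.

acyl halide: present (CH(COBr) — pendant –C(=O)X: carbonyl C bonded to C and halogen → acyl halide).
ester: present (CH2COOCH2 — –C(=O)–O–C with C on the carbonyl side → ester).
alkyl halide: present (CH(F) — halogen on an sp³ carbon → alkyl halide).
nitrile: present (CH(CN) — pendant –C≡N: nitrile).
amine: absent. In CH(NHCOCH3), the nitrogen is bonded directly to a carbonyl carbon, making it part of an amide, not a free amine.

amine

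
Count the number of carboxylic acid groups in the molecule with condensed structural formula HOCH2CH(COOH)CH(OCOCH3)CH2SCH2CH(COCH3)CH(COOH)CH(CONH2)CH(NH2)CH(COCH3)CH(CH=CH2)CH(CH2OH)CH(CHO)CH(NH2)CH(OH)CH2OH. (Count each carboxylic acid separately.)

HO– on an sp³ carbon → alcohol.
pendant –COOH: carbonyl C bonded to C and –OH → carboxylic acid.
pendant –OC(=O)CH3: an acyloxy group → ester.
C–S–C linkage → sulfide (thioether).
pendant –COCH3: carbonyl C bonded to two carbons → ketone.
pendant –COOH: carbonyl C bonded to C and –OH → carboxylic acid.
pendant –CONH2: carbonyl C bonded to C and N → amide.
–NH2 on an sp³ carbon with no adjacent C=O → amine.
pendant –COCH3: carbonyl C bonded to two carbons → ketone.
pendant –CH=CH2: C=C double bond → alkene.
pendant –CH2OH on an sp³ backbone C → alcohol.
pendant –CHO: carbonyl C bonded to C and H → aldehyde.
–NH2 on an sp³ carbon with no adjacent C=O → amine.
–OH on an sp³ carbon → alcohol (secondary).
–OH on an sp³ carbon → alcohol.
Carboxylic acid appears at: CH(COOH), CH(COOH) → 2.

2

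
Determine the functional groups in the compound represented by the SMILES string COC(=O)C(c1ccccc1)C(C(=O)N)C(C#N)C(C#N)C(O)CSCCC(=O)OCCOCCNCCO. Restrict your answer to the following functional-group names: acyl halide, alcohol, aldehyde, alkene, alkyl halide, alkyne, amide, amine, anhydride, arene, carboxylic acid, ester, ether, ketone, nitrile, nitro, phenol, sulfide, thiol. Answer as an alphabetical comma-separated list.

Working along the chain:
  CH3OOC: CH3O–C(=O)–: carbonyl C bonded to C and to –OCH3 → ester (not ketone + ether).
  CH(C6H5): pendant –C6H5: benzene ring → arene.
  CH(CONH2): pendant –CONH2: carbonyl C bonded to C and N → amide.
  CH(CN): pendant –C≡N: nitrile.
  CH(CN): pendant –C≡N: nitrile.
  CH(OH): –OH on an sp³ carbon → alcohol (secondary).
  CH2SCH2: C–S–C linkage → sulfide (thioether).
  CH2COOCH2: –C(=O)–O–C with C on the carbonyl side → ester.
  CH2OCH2: C–O–C with sp³ carbons on both sides and no adjacent C=O → ether.
  CH2NHCH2: C–N–C with sp³ carbons and no adjacent C=O → amine (secondary).
  CH2OH: –OH on an sp³ carbon → alcohol.

alcohol, amide, amine, arene, ester, ether, nitrile, sulfide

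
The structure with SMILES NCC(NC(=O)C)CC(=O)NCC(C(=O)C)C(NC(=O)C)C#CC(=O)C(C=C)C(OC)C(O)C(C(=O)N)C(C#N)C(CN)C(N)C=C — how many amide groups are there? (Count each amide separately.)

4

Taking each segment in turn:
  H2NCH2: –NH2 on an sp³ carbon with no adjacent C=O → amine.
  CH(NHCOCH3): pendant –NHC(=O)CH3: N bonded to a carbonyl → amide (not amine).
  CH2CONHCH2: –C(=O)–N– linkage → amide (the N is not an amine).
  CH(COCH3): pendant –COCH3: carbonyl C bonded to two carbons → ketone.
  CH(NHCOCH3): pendant –NHC(=O)CH3: N bonded to a carbonyl → amide (not amine).
  C≡C: C≡C triple bond → alkyne.
  CO: –C(=O)– with carbon on both sides → ketone.
  CH(CH=CH2): pendant –CH=CH2: C=C double bond → alkene.
  CH(OCH3): pendant –OCH3: C–O–C with sp³ C, no adjacent C=O → ether.
  CH(OH): –OH on an sp³ carbon → alcohol (secondary).
  CH(CONH2): pendant –CONH2: carbonyl C bonded to C and N → amide.
  CH(CN): pendant –C≡N: nitrile.
  CH(CH2NH2): pendant –CH2NH2: N on sp³ C, no adjacent C=O → amine.
  CH(NH2): –NH2 on an sp³ carbon with no adjacent C=O → amine.
  CH=CH2: C=C double bond → alkene.
Amide appears at: CH(NHCOCH3), CH2CONHCH2, CH(NHCOCH3), CH(CONH2) → 4.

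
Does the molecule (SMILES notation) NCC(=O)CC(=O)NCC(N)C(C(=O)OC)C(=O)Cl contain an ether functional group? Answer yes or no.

no

–NH2 on an sp³ carbon with no adjacent C=O → amine.
–C(=O)– with carbon on both sides → ketone.
–C(=O)–N– linkage → amide (the N is not an amine).
–NH2 on an sp³ carbon with no adjacent C=O → amine.
pendant –COOCH3: carbonyl C bonded to C and –OCH3 → ester.
–C(=O)Cl: carbonyl C bonded to C and to a halogen → acyl halide (not alkyl halide).
In CH(COOCH3), the C–O–C oxygen is adjacent to a C=O, so it belongs to an ester, not an ether.
The groups actually present are: acyl halide, amide, amine, ester, ketone.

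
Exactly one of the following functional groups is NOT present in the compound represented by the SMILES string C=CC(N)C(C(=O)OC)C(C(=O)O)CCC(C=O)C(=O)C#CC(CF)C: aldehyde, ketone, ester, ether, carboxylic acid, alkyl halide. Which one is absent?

alkyl halide: present (CH(CH2F) — pendant –CH2X: halogen on sp³ carbon → alkyl halide).
ketone: present (CO — –C(=O)– with carbon on both sides → ketone).
aldehyde: present (CH(CHO) — pendant –CHO: carbonyl C bonded to C and H → aldehyde).
carboxylic acid: present (CH(COOH) — pendant –COOH: carbonyl C bonded to C and –OH → carboxylic acid).
ester: present (CH(COOCH3) — pendant –COOCH3: carbonyl C bonded to C and –OCH3 → ester).
ether: absent. In CH(COOCH3), the C–O–C oxygen is adjacent to a C=O, so it belongs to an ester, not an ether.

ether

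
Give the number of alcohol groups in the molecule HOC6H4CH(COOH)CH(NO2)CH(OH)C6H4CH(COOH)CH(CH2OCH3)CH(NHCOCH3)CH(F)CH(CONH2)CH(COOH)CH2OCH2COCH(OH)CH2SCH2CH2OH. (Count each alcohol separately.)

Taking each segment in turn:
  HOC6H4: –OH attached directly to an aromatic ring → phenol (not alcohol); the ring itself is an arene.
  CH(COOH): pendant –COOH: carbonyl C bonded to C and –OH → carboxylic acid.
  CH(NO2): –NO2 on an sp³ carbon → nitro (the N=O is not a carbonyl).
  CH(OH): –OH on an sp³ carbon → alcohol (secondary).
  C6H4: para-disubstituted benzene ring → arene.
  CH(COOH): pendant –COOH: carbonyl C bonded to C and –OH → carboxylic acid.
  CH(CH2OCH3): pendant –CH2OCH3: C–O–C linkage → ether.
  CH(NHCOCH3): pendant –NHC(=O)CH3: N bonded to a carbonyl → amide (not amine).
  CH(F): halogen on an sp³ carbon → alkyl halide.
  CH(CONH2): pendant –CONH2: carbonyl C bonded to C and N → amide.
  CH(COOH): pendant –COOH: carbonyl C bonded to C and –OH → carboxylic acid.
  CH2OCH2: C–O–C with sp³ carbons on both sides and no adjacent C=O → ether.
  CO: –C(=O)– with carbon on both sides → ketone.
  CH(OH): –OH on an sp³ carbon → alcohol (secondary).
  CH2SCH2: C–S–C linkage → sulfide (thioether).
  CH2OH: –OH on an sp³ carbon → alcohol.
Alcohol appears at: CH(OH), CH(OH), CH2OH → 3.

3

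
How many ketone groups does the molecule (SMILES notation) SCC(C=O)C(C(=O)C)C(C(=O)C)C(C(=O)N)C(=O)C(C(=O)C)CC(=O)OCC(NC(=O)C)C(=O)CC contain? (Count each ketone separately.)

5

Taking each segment in turn:
  HSCH2: –SH on an sp³ carbon → thiol.
  CH(CHO): pendant –CHO: carbonyl C bonded to C and H → aldehyde.
  CH(COCH3): pendant –COCH3: carbonyl C bonded to two carbons → ketone.
  CH(COCH3): pendant –COCH3: carbonyl C bonded to two carbons → ketone.
  CH(CONH2): pendant –CONH2: carbonyl C bonded to C and N → amide.
  CO: –C(=O)– with carbon on both sides → ketone.
  CH(COCH3): pendant –COCH3: carbonyl C bonded to two carbons → ketone.
  CH2COOCH2: –C(=O)–O–C with C on the carbonyl side → ester.
  CH(NHCOCH3): pendant –NHC(=O)CH3: N bonded to a carbonyl → amide (not amine).
  CO: –C(=O)– with carbon on both sides → ketone.
Ketone appears at: CH(COCH3), CH(COCH3), CO, CH(COCH3), CO → 5.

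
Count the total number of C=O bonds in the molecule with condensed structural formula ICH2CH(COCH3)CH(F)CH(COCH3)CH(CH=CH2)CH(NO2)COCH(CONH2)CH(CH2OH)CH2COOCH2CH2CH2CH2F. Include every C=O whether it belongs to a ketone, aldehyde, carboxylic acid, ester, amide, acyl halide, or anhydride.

CH(COCH3): ketone, 1 C=O (running total 1).
CH(COCH3): ketone, 1 C=O (running total 2).
CO: ketone, 1 C=O (running total 3).
CH(CONH2): amide, 1 C=O (running total 4).
CH2COOCH2: ester, 1 C=O (running total 5).

5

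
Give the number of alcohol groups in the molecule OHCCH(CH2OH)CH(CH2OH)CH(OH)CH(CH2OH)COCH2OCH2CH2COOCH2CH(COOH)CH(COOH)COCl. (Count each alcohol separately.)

4

Taking each segment in turn:
  OHC: terminal –CHO: carbonyl C bonded to H and C → aldehyde.
  CH(CH2OH): pendant –CH2OH on an sp³ backbone C → alcohol.
  CH(CH2OH): pendant –CH2OH on an sp³ backbone C → alcohol.
  CH(OH): –OH on an sp³ carbon → alcohol (secondary).
  CH(CH2OH): pendant –CH2OH on an sp³ backbone C → alcohol.
  CO: –C(=O)– with carbon on both sides → ketone.
  CH2OCH2: C–O–C with sp³ carbons on both sides and no adjacent C=O → ether.
  CH2COOCH2: –C(=O)–O–C with C on the carbonyl side → ester.
  CH(COOH): pendant –COOH: carbonyl C bonded to C and –OH → carboxylic acid.
  CH(COOH): pendant –COOH: carbonyl C bonded to C and –OH → carboxylic acid.
  COCl: –C(=O)Cl: carbonyl C bonded to C and to a halogen → acyl halide (not alkyl halide).
Alcohol appears at: CH(CH2OH), CH(CH2OH), CH(OH), CH(CH2OH) → 4.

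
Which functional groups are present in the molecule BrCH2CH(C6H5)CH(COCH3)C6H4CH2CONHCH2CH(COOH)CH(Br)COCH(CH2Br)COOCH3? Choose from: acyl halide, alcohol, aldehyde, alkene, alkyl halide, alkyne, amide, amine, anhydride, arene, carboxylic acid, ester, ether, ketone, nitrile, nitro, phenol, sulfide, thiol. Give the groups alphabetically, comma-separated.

halogen on an sp³ carbon → alkyl halide.
pendant –C6H5: benzene ring → arene.
pendant –COCH3: carbonyl C bonded to two carbons → ketone.
para-disubstituted benzene ring → arene.
–C(=O)–N– linkage → amide (the N is not an amine).
pendant –COOH: carbonyl C bonded to C and –OH → carboxylic acid.
halogen on an sp³ carbon → alkyl halide.
–C(=O)– with carbon on both sides → ketone.
pendant –CH2X: halogen on sp³ carbon → alkyl halide.
–C(=O)OCH3: carbonyl C bonded to C and to –OCH3 → ester (not ketone + ether).

alkyl halide, amide, arene, carboxylic acid, ester, ketone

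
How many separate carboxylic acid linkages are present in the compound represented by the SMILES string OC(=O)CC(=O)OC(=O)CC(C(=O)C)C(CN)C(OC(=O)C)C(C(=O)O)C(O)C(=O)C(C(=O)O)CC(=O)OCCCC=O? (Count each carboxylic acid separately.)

3

–COOH: carbonyl C bonded to –OH and C → carboxylic acid (the –OH is not a separate alcohol).
two acyl groups sharing one oxygen, –C(=O)–O–C(=O)– → anhydride.
pendant –COCH3: carbonyl C bonded to two carbons → ketone.
pendant –CH2NH2: N on sp³ C, no adjacent C=O → amine.
pendant –OC(=O)CH3: an acyloxy group → ester.
pendant –COOH: carbonyl C bonded to C and –OH → carboxylic acid.
–OH on an sp³ carbon → alcohol (secondary).
–C(=O)– with carbon on both sides → ketone.
pendant –COOH: carbonyl C bonded to C and –OH → carboxylic acid.
–C(=O)–O–C with C on the carbonyl side → ester.
terminal –CHO: carbonyl C bonded to H and C → aldehyde.
Carboxylic acid appears at: HOOC, CH(COOH), CH(COOH) → 3.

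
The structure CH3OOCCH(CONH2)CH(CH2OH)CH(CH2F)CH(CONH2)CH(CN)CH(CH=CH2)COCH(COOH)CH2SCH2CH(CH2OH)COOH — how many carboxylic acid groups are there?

Working along the chain:
  CH3OOC: CH3O–C(=O)–: carbonyl C bonded to C and to –OCH3 → ester (not ketone + ether).
  CH(CONH2): pendant –CONH2: carbonyl C bonded to C and N → amide.
  CH(CH2OH): pendant –CH2OH on an sp³ backbone C → alcohol.
  CH(CH2F): pendant –CH2X: halogen on sp³ carbon → alkyl halide.
  CH(CONH2): pendant –CONH2: carbonyl C bonded to C and N → amide.
  CH(CN): pendant –C≡N: nitrile.
  CH(CH=CH2): pendant –CH=CH2: C=C double bond → alkene.
  CO: –C(=O)– with carbon on both sides → ketone.
  CH(COOH): pendant –COOH: carbonyl C bonded to C and –OH → carboxylic acid.
  CH2SCH2: C–S–C linkage → sulfide (thioether).
  CH(CH2OH): pendant –CH2OH on an sp³ backbone C → alcohol.
  COOH: –COOH: carbonyl C bonded to –OH and C → carboxylic acid (the –OH is not a separate alcohol).
Carboxylic acid appears at: CH(COOH), COOH → 2.

2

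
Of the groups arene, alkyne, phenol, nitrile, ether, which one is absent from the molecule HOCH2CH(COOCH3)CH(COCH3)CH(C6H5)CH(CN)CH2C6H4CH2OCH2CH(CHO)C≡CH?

alkyne: present (C≡CH — C≡C triple bond → alkyne).
nitrile: present (CH(CN) — pendant –C≡N: nitrile).
ether: present (CH2OCH2 — C–O–C with sp³ carbons on both sides and no adjacent C=O → ether).
arene: present (CH(C6H5) — pendant –C6H5: benzene ring → arene).
phenol: absent. In HOCH2, the –OH is on an sp³ carbon, not on an aromatic ring, so it is an alcohol.

phenol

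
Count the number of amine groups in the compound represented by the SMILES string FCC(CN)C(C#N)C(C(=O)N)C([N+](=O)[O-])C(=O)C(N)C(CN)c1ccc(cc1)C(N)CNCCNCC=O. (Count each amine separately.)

6

Reading the structure from left to right:
  FCH2: halogen on an sp³ carbon → alkyl halide.
  CH(CH2NH2): pendant –CH2NH2: N on sp³ C, no adjacent C=O → amine.
  CH(CN): pendant –C≡N: nitrile.
  CH(CONH2): pendant –CONH2: carbonyl C bonded to C and N → amide.
  CH(NO2): –NO2 on an sp³ carbon → nitro (the N=O is not a carbonyl).
  CO: –C(=O)– with carbon on both sides → ketone.
  CH(NH2): –NH2 on an sp³ carbon with no adjacent C=O → amine.
  CH(CH2NH2): pendant –CH2NH2: N on sp³ C, no adjacent C=O → amine.
  C6H4: para-disubstituted benzene ring → arene.
  CH(NH2): –NH2 on an sp³ carbon with no adjacent C=O → amine.
  CH2NHCH2: C–N–C with sp³ carbons and no adjacent C=O → amine (secondary).
  CH2NHCH2: C–N–C with sp³ carbons and no adjacent C=O → amine (secondary).
  CHO: terminal –CHO: carbonyl C bonded to H and C → aldehyde.
Amine appears at: CH(CH2NH2), CH(NH2), CH(CH2NH2), CH(NH2), CH2NHCH2, CH2NHCH2 → 6.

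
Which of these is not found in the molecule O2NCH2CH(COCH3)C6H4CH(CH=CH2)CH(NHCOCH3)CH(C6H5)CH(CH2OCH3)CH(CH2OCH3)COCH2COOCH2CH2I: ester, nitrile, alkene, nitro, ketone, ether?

nitrile

ether: present (CH(CH2OCH3) — pendant –CH2OCH3: C–O–C linkage → ether).
alkene: present (CH(CH=CH2) — pendant –CH=CH2: C=C double bond → alkene).
nitro: present (O2NCH2 — –NO2 on carbon → nitro group).
ester: present (CH2COOCH2 — –C(=O)–O–C with C on the carbonyl side → ester).
ketone: present (CH(COCH3) — pendant –COCH3: carbonyl C bonded to two carbons → ketone).
nitrile: no segment matches this pattern.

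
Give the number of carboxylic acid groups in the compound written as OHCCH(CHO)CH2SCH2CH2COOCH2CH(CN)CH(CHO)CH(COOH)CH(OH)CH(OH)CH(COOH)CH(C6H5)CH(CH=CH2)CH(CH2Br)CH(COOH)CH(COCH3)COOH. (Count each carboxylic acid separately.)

4

Taking each segment in turn:
  OHC: terminal –CHO: carbonyl C bonded to H and C → aldehyde.
  CH(CHO): pendant –CHO: carbonyl C bonded to C and H → aldehyde.
  CH2SCH2: C–S–C linkage → sulfide (thioether).
  CH2COOCH2: –C(=O)–O–C with C on the carbonyl side → ester.
  CH(CN): pendant –C≡N: nitrile.
  CH(CHO): pendant –CHO: carbonyl C bonded to C and H → aldehyde.
  CH(COOH): pendant –COOH: carbonyl C bonded to C and –OH → carboxylic acid.
  CH(OH): –OH on an sp³ carbon → alcohol (secondary).
  CH(OH): –OH on an sp³ carbon → alcohol (secondary).
  CH(COOH): pendant –COOH: carbonyl C bonded to C and –OH → carboxylic acid.
  CH(C6H5): pendant –C6H5: benzene ring → arene.
  CH(CH=CH2): pendant –CH=CH2: C=C double bond → alkene.
  CH(CH2Br): pendant –CH2X: halogen on sp³ carbon → alkyl halide.
  CH(COOH): pendant –COOH: carbonyl C bonded to C and –OH → carboxylic acid.
  CH(COCH3): pendant –COCH3: carbonyl C bonded to two carbons → ketone.
  COOH: –COOH: carbonyl C bonded to –OH and C → carboxylic acid (the –OH is not a separate alcohol).
Carboxylic acid appears at: CH(COOH), CH(COOH), CH(COOH), COOH → 4.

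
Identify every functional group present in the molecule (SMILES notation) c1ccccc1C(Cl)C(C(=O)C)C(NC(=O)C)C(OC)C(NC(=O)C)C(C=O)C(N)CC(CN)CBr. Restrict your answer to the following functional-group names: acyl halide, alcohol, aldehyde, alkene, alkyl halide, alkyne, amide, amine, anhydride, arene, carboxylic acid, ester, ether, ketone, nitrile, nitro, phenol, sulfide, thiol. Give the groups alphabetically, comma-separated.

aldehyde, alkyl halide, amide, amine, arene, ether, ketone

Working along the chain:
  C6H5: C6H5– phenyl ring → arene.
  CH(Cl): halogen on an sp³ carbon → alkyl halide.
  CH(COCH3): pendant –COCH3: carbonyl C bonded to two carbons → ketone.
  CH(NHCOCH3): pendant –NHC(=O)CH3: N bonded to a carbonyl → amide (not amine).
  CH(OCH3): pendant –OCH3: C–O–C with sp³ C, no adjacent C=O → ether.
  CH(NHCOCH3): pendant –NHC(=O)CH3: N bonded to a carbonyl → amide (not amine).
  CH(CHO): pendant –CHO: carbonyl C bonded to C and H → aldehyde.
  CH(NH2): –NH2 on an sp³ carbon with no adjacent C=O → amine.
  CH(CH2NH2): pendant –CH2NH2: N on sp³ C, no adjacent C=O → amine.
  CH2Br: halogen on an sp³ carbon → alkyl halide.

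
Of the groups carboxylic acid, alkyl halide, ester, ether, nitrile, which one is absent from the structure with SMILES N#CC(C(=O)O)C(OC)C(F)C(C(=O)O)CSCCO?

ester

carboxylic acid: present (CH(COOH) — pendant –COOH: carbonyl C bonded to C and –OH → carboxylic acid).
alkyl halide: present (CH(F) — halogen on an sp³ carbon → alkyl halide).
ether: present (CH(OCH3) — pendant –OCH3: C–O–C with sp³ C, no adjacent C=O → ether).
nitrile: present (N≡C — N≡C–: carbon triple-bonded to nitrogen → nitrile).
ester: no segment matches this pattern.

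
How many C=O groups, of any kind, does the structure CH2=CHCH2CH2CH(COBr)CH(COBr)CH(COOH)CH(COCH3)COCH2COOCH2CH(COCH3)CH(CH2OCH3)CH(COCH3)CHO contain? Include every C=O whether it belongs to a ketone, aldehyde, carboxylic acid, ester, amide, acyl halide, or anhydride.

CH(COBr): acyl halide, 1 C=O (running total 1).
CH(COBr): acyl halide, 1 C=O (running total 2).
CH(COOH): carboxylic acid, 1 C=O (running total 3).
CH(COCH3): ketone, 1 C=O (running total 4).
CO: ketone, 1 C=O (running total 5).
CH2COOCH2: ester, 1 C=O (running total 6).
CH(COCH3): ketone, 1 C=O (running total 7).
CH(COCH3): ketone, 1 C=O (running total 8).
CHO: aldehyde, 1 C=O (running total 9).

9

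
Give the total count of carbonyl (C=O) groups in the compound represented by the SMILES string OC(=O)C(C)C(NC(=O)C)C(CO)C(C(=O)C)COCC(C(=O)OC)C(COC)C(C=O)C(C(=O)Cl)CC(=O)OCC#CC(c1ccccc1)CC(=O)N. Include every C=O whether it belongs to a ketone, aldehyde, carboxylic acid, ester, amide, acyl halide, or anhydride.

8

HOOC: carboxylic acid, 1 C=O (running total 1).
CH(NHCOCH3): amide, 1 C=O (running total 2).
CH(COCH3): ketone, 1 C=O (running total 3).
CH(COOCH3): ester, 1 C=O (running total 4).
CH(CHO): aldehyde, 1 C=O (running total 5).
CH(COCl): acyl halide, 1 C=O (running total 6).
CH2COOCH2: ester, 1 C=O (running total 7).
CONH2: amide, 1 C=O (running total 8).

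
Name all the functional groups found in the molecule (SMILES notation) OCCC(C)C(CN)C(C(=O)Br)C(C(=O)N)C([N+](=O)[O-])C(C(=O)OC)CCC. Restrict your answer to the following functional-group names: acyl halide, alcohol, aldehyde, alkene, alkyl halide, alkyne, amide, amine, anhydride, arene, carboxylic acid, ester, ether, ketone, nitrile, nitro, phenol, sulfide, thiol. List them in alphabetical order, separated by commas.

HO– on an sp³ carbon → alcohol.
pendant –CH2NH2: N on sp³ C, no adjacent C=O → amine.
pendant –C(=O)X: carbonyl C bonded to C and halogen → acyl halide.
pendant –CONH2: carbonyl C bonded to C and N → amide.
–NO2 on an sp³ carbon → nitro (the N=O is not a carbonyl).
pendant –COOCH3: carbonyl C bonded to C and –OCH3 → ester.

acyl halide, alcohol, amide, amine, ester, nitro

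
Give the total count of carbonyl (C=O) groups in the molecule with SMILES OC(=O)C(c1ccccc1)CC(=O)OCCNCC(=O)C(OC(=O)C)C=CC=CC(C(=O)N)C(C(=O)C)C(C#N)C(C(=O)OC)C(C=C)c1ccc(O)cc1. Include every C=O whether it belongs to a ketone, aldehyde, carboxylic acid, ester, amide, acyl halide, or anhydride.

HOOC: carboxylic acid, 1 C=O (running total 1).
CH2COOCH2: ester, 1 C=O (running total 2).
CO: ketone, 1 C=O (running total 3).
CH(OCOCH3): ester, 1 C=O (running total 4).
CH(CONH2): amide, 1 C=O (running total 5).
CH(COCH3): ketone, 1 C=O (running total 6).
CH(COOCH3): ester, 1 C=O (running total 7).

7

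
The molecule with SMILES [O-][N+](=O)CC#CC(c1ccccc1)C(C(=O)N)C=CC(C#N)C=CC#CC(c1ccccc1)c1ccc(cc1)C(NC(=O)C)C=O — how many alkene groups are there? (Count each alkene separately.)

2

Working along the chain:
  O2NCH2: –NO2 on carbon → nitro group.
  C≡C: C≡C triple bond → alkyne.
  CH(C6H5): pendant –C6H5: benzene ring → arene.
  CH(CONH2): pendant –CONH2: carbonyl C bonded to C and N → amide.
  CH=CH: C=C double bond → alkene.
  CH(CN): pendant –C≡N: nitrile.
  CH=CH: C=C double bond → alkene.
  C≡C: C≡C triple bond → alkyne.
  CH(C6H5): pendant –C6H5: benzene ring → arene.
  C6H4: para-disubstituted benzene ring → arene.
  CH(NHCOCH3): pendant –NHC(=O)CH3: N bonded to a carbonyl → amide (not amine).
  CHO: terminal –CHO: carbonyl C bonded to H and C → aldehyde.
Alkene appears at: CH=CH, CH=CH → 2.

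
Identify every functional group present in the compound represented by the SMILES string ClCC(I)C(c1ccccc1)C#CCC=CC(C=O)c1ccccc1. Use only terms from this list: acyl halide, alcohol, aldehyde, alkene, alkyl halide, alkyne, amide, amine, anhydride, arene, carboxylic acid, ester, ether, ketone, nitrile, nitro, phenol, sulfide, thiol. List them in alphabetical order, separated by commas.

halogen on an sp³ carbon → alkyl halide.
halogen on an sp³ carbon → alkyl halide.
pendant –C6H5: benzene ring → arene.
C≡C triple bond → alkyne.
C=C double bond → alkene.
pendant –CHO: carbonyl C bonded to C and H → aldehyde.
–C6H5 phenyl ring → arene.

aldehyde, alkene, alkyl halide, alkyne, arene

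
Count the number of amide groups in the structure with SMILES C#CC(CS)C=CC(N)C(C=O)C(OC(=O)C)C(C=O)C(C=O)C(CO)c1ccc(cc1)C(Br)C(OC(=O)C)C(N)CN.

0

Working along the chain:
  HC≡C: C≡C triple bond → alkyne.
  CH(CH2SH): pendant –CH2SH → thiol.
  CH=CH: C=C double bond → alkene.
  CH(NH2): –NH2 on an sp³ carbon with no adjacent C=O → amine.
  CH(CHO): pendant –CHO: carbonyl C bonded to C and H → aldehyde.
  CH(OCOCH3): pendant –OC(=O)CH3: an acyloxy group → ester.
  CH(CHO): pendant –CHO: carbonyl C bonded to C and H → aldehyde.
  CH(CHO): pendant –CHO: carbonyl C bonded to C and H → aldehyde.
  CH(CH2OH): pendant –CH2OH on an sp³ backbone C → alcohol.
  C6H4: para-disubstituted benzene ring → arene.
  CH(Br): halogen on an sp³ carbon → alkyl halide.
  CH(OCOCH3): pendant –OC(=O)CH3: an acyloxy group → ester.
  CH(NH2): –NH2 on an sp³ carbon with no adjacent C=O → amine.
  CH2NH2: –NH2 on an sp³ carbon with no adjacent C=O → amine.
No segment is a amide: CH(NH2) is amine, not amide; CH(NH2) is amine, not amide; CH2NH2 is amine, not amide. → 0.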